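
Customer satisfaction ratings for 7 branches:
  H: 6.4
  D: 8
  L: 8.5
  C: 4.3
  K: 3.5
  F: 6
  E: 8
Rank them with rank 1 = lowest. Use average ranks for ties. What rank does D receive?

Sorted (ascending): 3.5, 4.3, 6, 6.4, 8, 8, 8.5
The 2 values of 8 occupy positions 5–6 → average rank (5+6)/2 = 5.5.
D has value 8 → rank 5.5.

5.5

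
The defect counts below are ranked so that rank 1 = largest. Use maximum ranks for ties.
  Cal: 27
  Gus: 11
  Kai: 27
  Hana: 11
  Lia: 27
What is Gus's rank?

5

Sorted (descending): 27, 27, 27, 11, 11
The 3 values of 27 occupy positions 1–3 → each gets rank 3.
The 2 values of 11 occupy positions 4–5 → each gets rank 5.
Gus has value 11 → rank 5.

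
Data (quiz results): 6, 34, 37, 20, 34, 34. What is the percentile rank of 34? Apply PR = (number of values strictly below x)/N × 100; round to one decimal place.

33.3

N = 6.
Strictly below 34: 2. Equal to 34: 3.
PR = 2/6 × 100 = 33.3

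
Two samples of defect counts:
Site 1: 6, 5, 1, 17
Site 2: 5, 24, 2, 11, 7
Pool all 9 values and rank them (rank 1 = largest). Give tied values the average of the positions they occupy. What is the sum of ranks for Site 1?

22.5

Sorted (descending): 24, 17, 11, 7, 6, 5, 5, 2, 1
The 2 values of 5 occupy positions 6–7 → average rank (6+7)/2 = 6.5.
Site 1 values → pooled ranks: 6→5, 5→6.5, 1→9, 17→2
Rank sum = 5 + 6.5 + 9 + 2 = 22.5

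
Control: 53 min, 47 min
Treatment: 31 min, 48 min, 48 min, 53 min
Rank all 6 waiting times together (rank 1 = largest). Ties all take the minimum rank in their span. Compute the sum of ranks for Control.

Sorted (descending): 53, 53, 48, 48, 47, 31
The 2 values of 53 occupy positions 1–2 → each gets rank 1.
The 2 values of 48 occupy positions 3–4 → each gets rank 3.
Control values → pooled ranks: 53→1, 47→5
Rank sum = 1 + 5 = 6

6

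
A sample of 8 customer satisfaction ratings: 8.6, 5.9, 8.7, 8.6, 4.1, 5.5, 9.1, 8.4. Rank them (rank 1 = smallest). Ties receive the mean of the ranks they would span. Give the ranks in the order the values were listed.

5.5, 3, 7, 5.5, 1, 2, 8, 4

Sorted (ascending): 4.1, 5.5, 5.9, 8.4, 8.6, 8.6, 8.7, 9.1
The 2 values of 8.6 occupy positions 5–6 → average rank (5+6)/2 = 5.5.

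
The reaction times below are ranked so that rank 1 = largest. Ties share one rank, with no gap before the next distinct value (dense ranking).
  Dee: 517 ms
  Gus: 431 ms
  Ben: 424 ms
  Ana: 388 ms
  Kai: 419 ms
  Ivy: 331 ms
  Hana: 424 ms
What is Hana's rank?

Sorted (descending): 517, 431, 424, 424, 419, 388, 331
The 2 values of 424 share dense rank 3.
Remaining distinct values take the next consecutive integers.
Hana has value 424 ms → rank 3.

3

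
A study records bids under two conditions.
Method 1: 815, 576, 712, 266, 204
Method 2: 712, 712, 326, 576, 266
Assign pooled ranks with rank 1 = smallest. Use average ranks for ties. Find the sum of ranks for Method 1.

27

Sorted (ascending): 204, 266, 266, 326, 576, 576, 712, 712, 712, 815
The 2 values of 266 occupy positions 2–3 → average rank (2+3)/2 = 2.5.
The 2 values of 576 occupy positions 5–6 → average rank (5+6)/2 = 5.5.
The 3 values of 712 occupy positions 7–9 → average rank 8.
Method 1 values → pooled ranks: 815→10, 576→5.5, 712→8, 266→2.5, 204→1
Rank sum = 10 + 5.5 + 8 + 2.5 + 1 = 27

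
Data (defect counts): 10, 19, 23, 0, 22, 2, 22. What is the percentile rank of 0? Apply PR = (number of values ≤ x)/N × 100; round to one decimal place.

N = 7.
Strictly below 0: 0. Equal to 0: 1.
PR = 1/7 × 100 = 14.3

14.3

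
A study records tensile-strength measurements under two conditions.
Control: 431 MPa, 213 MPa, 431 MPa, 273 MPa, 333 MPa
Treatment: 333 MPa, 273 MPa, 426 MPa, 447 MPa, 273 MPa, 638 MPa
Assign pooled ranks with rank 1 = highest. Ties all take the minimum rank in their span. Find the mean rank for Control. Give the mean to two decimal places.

6.20

Sorted (descending): 638, 447, 431, 431, 426, 333, 333, 273, 273, 273, 213
The 2 values of 431 occupy positions 3–4 → each gets rank 3.
The 2 values of 333 occupy positions 6–7 → each gets rank 6.
The 3 values of 273 occupy positions 8–10 → each gets rank 8.
Control values → pooled ranks: 431→3, 213→11, 431→3, 273→8, 333→6
Mean rank = (3 + 11 + 3 + 8 + 6) / 5 = 6.20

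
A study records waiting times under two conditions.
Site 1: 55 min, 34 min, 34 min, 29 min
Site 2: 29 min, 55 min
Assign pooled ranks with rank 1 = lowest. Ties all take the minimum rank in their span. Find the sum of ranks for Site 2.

6

Sorted (ascending): 29, 29, 34, 34, 55, 55
The 2 values of 29 occupy positions 1–2 → each gets rank 1.
The 2 values of 34 occupy positions 3–4 → each gets rank 3.
The 2 values of 55 occupy positions 5–6 → each gets rank 5.
Site 2 values → pooled ranks: 29→1, 55→5
Rank sum = 1 + 5 = 6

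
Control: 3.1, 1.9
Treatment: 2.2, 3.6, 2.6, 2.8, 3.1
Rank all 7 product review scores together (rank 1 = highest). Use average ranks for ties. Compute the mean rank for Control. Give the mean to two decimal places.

Sorted (descending): 3.6, 3.1, 3.1, 2.8, 2.6, 2.2, 1.9
The 2 values of 3.1 occupy positions 2–3 → average rank (2+3)/2 = 2.5.
Control values → pooled ranks: 3.1→2.5, 1.9→7
Mean rank = (2.5 + 7) / 2 = 4.75

4.75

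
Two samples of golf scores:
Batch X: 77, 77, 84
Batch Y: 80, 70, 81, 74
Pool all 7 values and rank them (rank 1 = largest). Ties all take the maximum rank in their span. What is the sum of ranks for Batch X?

Sorted (descending): 84, 81, 80, 77, 77, 74, 70
The 2 values of 77 occupy positions 4–5 → each gets rank 5.
Batch X values → pooled ranks: 77→5, 77→5, 84→1
Rank sum = 5 + 5 + 1 = 11

11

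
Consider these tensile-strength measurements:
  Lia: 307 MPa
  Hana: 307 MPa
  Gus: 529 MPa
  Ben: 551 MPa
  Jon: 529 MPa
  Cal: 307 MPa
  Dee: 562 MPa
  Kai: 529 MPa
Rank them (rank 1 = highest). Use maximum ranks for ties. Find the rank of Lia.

8

Sorted (descending): 562, 551, 529, 529, 529, 307, 307, 307
The 3 values of 529 occupy positions 3–5 → each gets rank 5.
The 3 values of 307 occupy positions 6–8 → each gets rank 8.
Lia has value 307 MPa → rank 8.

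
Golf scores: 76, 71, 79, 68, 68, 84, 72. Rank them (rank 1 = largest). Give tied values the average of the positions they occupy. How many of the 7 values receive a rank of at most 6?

Sorted (descending): 84, 79, 76, 72, 71, 68, 68
The 2 values of 68 occupy positions 6–7 → average rank (6+7)/2 = 6.5.
Ranks ≤ 6: {1, 2, 3, 4, 5} → 5 values.

5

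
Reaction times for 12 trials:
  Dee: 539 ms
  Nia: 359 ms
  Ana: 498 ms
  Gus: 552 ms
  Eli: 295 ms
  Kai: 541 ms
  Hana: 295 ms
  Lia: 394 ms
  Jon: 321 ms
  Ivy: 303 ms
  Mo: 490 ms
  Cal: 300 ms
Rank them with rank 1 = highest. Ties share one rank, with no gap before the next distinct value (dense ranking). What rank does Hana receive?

Sorted (descending): 552, 541, 539, 498, 490, 394, 359, 321, 303, 300, 295, 295
The 2 values of 295 share dense rank 11.
Remaining distinct values take the next consecutive integers.
Hana has value 295 ms → rank 11.

11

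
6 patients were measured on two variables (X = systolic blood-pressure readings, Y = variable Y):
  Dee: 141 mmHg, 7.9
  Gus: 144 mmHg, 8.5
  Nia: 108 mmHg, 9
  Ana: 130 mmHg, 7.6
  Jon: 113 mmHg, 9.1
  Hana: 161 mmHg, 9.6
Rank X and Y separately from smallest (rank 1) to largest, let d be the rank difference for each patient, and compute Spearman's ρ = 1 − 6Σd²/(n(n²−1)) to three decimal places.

Ranks of variable 1: 4, 5, 1, 3, 2, 6
Ranks of variable 2: 2, 3, 4, 1, 5, 6
d = r₁ − r₂: 2, 2, -3, 2, -3, 0
d²: 4, 4, 9, 4, 9, 0; Σd² = 30
ρ = 1 − 6·30/(6·35) = 1 − 180/210 = 0.143

0.143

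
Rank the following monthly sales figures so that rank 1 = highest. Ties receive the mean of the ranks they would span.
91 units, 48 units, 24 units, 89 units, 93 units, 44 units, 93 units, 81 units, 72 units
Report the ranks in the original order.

Sorted (descending): 93, 93, 91, 89, 81, 72, 48, 44, 24
The 2 values of 93 occupy positions 1–2 → average rank (1+2)/2 = 1.5.

3, 7, 9, 4, 1.5, 8, 1.5, 5, 6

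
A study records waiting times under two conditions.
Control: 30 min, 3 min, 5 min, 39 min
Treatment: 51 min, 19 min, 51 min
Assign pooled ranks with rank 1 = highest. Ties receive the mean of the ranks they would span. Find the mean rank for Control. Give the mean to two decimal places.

5.00

Sorted (descending): 51, 51, 39, 30, 19, 5, 3
The 2 values of 51 occupy positions 1–2 → average rank (1+2)/2 = 1.5.
Control values → pooled ranks: 30→4, 3→7, 5→6, 39→3
Mean rank = (4 + 7 + 6 + 3) / 4 = 5.00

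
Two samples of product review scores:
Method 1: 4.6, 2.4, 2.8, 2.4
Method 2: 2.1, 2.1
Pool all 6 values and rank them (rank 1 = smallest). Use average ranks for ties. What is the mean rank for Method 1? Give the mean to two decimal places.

Sorted (ascending): 2.1, 2.1, 2.4, 2.4, 2.8, 4.6
The 2 values of 2.1 occupy positions 1–2 → average rank (1+2)/2 = 1.5.
The 2 values of 2.4 occupy positions 3–4 → average rank (3+4)/2 = 3.5.
Method 1 values → pooled ranks: 4.6→6, 2.4→3.5, 2.8→5, 2.4→3.5
Mean rank = (6 + 3.5 + 5 + 3.5) / 4 = 4.50

4.50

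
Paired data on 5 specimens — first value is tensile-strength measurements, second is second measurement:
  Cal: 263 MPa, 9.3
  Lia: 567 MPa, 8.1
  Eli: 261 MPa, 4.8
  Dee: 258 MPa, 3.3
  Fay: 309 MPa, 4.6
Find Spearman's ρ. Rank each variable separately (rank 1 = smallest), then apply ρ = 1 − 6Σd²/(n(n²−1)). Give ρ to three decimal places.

0.500

Ranks of variable 1: 3, 5, 2, 1, 4
Ranks of variable 2: 5, 4, 3, 1, 2
d = r₁ − r₂: -2, 1, -1, 0, 2
d²: 4, 1, 1, 0, 4; Σd² = 10
ρ = 1 − 6·10/(5·24) = 1 − 60/120 = 0.500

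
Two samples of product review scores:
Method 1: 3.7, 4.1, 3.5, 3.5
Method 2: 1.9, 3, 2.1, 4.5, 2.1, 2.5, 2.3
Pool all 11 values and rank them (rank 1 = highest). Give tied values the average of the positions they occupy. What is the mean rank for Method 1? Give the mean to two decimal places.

3.50

Sorted (descending): 4.5, 4.1, 3.7, 3.5, 3.5, 3, 2.5, 2.3, 2.1, 2.1, 1.9
The 2 values of 3.5 occupy positions 4–5 → average rank (4+5)/2 = 4.5.
The 2 values of 2.1 occupy positions 9–10 → average rank (9+10)/2 = 9.5.
Method 1 values → pooled ranks: 3.7→3, 4.1→2, 3.5→4.5, 3.5→4.5
Mean rank = (3 + 2 + 4.5 + 4.5) / 4 = 3.50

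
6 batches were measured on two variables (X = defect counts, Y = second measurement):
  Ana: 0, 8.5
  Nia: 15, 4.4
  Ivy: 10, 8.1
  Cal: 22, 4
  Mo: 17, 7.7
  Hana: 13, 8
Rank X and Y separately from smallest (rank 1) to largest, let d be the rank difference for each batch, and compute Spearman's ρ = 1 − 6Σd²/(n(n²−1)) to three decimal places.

-0.943

Ranks of variable 1: 1, 4, 2, 6, 5, 3
Ranks of variable 2: 6, 2, 5, 1, 3, 4
d = r₁ − r₂: -5, 2, -3, 5, 2, -1
d²: 25, 4, 9, 25, 4, 1; Σd² = 68
ρ = 1 − 6·68/(6·35) = 1 − 408/210 = -0.943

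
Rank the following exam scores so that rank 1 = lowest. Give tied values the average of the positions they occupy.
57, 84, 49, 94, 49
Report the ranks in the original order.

Sorted (ascending): 49, 49, 57, 84, 94
The 2 values of 49 occupy positions 1–2 → average rank (1+2)/2 = 1.5.

3, 4, 1.5, 5, 1.5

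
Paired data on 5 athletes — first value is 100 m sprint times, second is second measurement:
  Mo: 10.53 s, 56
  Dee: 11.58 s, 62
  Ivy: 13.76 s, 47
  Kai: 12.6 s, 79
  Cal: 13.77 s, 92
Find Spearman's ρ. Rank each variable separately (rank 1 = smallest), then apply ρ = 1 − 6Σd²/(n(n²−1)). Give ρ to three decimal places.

0.400

Ranks of variable 1: 1, 2, 4, 3, 5
Ranks of variable 2: 2, 3, 1, 4, 5
d = r₁ − r₂: -1, -1, 3, -1, 0
d²: 1, 1, 9, 1, 0; Σd² = 12
ρ = 1 − 6·12/(5·24) = 1 − 72/120 = 0.400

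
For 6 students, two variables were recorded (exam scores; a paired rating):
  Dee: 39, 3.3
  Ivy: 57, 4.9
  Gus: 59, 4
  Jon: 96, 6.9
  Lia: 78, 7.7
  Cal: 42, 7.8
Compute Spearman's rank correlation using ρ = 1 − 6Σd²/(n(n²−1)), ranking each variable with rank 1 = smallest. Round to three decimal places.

Ranks of variable 1: 1, 3, 4, 6, 5, 2
Ranks of variable 2: 1, 3, 2, 4, 5, 6
d = r₁ − r₂: 0, 0, 2, 2, 0, -4
d²: 0, 0, 4, 4, 0, 16; Σd² = 24
ρ = 1 − 6·24/(6·35) = 1 − 144/210 = 0.314

0.314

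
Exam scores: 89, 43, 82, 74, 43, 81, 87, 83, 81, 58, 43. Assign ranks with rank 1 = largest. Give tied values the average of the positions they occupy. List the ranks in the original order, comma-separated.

Sorted (descending): 89, 87, 83, 82, 81, 81, 74, 58, 43, 43, 43
The 2 values of 81 occupy positions 5–6 → average rank (5+6)/2 = 5.5.
The 3 values of 43 occupy positions 9–11 → average rank 10.

1, 10, 4, 7, 10, 5.5, 2, 3, 5.5, 8, 10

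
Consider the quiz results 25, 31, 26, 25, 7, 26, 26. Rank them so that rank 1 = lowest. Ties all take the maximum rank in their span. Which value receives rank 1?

7

Sorted (ascending): 7, 25, 25, 26, 26, 26, 31
The 2 values of 25 occupy positions 2–3 → each gets rank 3.
The 3 values of 26 occupy positions 4–6 → each gets rank 6.
Rank 1 → value 7.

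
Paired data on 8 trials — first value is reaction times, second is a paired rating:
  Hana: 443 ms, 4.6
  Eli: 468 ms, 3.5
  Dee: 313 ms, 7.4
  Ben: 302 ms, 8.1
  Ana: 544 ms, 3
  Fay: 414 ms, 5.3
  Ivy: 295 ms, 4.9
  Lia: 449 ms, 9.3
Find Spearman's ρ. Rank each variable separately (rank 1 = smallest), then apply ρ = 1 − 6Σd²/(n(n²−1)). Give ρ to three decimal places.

-0.500

Ranks of variable 1: 5, 7, 3, 2, 8, 4, 1, 6
Ranks of variable 2: 3, 2, 6, 7, 1, 5, 4, 8
d = r₁ − r₂: 2, 5, -3, -5, 7, -1, -3, -2
d²: 4, 25, 9, 25, 49, 1, 9, 4; Σd² = 126
ρ = 1 − 6·126/(8·63) = 1 − 756/504 = -0.500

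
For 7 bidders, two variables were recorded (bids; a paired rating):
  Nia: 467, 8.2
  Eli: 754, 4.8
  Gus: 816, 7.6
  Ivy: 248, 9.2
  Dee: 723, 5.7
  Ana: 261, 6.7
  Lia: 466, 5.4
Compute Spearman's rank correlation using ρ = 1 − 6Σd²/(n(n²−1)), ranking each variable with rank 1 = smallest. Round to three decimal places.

Ranks of variable 1: 4, 6, 7, 1, 5, 2, 3
Ranks of variable 2: 6, 1, 5, 7, 3, 4, 2
d = r₁ − r₂: -2, 5, 2, -6, 2, -2, 1
d²: 4, 25, 4, 36, 4, 4, 1; Σd² = 78
ρ = 1 − 6·78/(7·48) = 1 − 468/336 = -0.393

-0.393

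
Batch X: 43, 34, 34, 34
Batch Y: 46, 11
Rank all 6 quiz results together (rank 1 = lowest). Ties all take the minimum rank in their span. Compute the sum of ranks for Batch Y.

Sorted (ascending): 11, 34, 34, 34, 43, 46
The 3 values of 34 occupy positions 2–4 → each gets rank 2.
Batch Y values → pooled ranks: 46→6, 11→1
Rank sum = 6 + 1 = 7

7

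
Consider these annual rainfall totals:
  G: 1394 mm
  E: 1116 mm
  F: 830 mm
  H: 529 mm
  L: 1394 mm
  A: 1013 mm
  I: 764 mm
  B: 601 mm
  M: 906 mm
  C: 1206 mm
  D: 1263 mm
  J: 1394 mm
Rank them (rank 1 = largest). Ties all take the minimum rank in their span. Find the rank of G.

Sorted (descending): 1394, 1394, 1394, 1263, 1206, 1116, 1013, 906, 830, 764, 601, 529
The 3 values of 1394 occupy positions 1–3 → each gets rank 1.
G has value 1394 mm → rank 1.

1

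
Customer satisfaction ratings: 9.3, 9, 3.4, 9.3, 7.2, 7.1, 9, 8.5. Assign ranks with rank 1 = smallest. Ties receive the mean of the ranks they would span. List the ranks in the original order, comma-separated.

Sorted (ascending): 3.4, 7.1, 7.2, 8.5, 9, 9, 9.3, 9.3
The 2 values of 9 occupy positions 5–6 → average rank (5+6)/2 = 5.5.
The 2 values of 9.3 occupy positions 7–8 → average rank (7+8)/2 = 7.5.

7.5, 5.5, 1, 7.5, 3, 2, 5.5, 4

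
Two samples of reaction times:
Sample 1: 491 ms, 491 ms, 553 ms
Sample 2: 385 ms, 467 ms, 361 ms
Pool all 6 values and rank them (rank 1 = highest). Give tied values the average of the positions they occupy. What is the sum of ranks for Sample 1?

6

Sorted (descending): 553, 491, 491, 467, 385, 361
The 2 values of 491 occupy positions 2–3 → average rank (2+3)/2 = 2.5.
Sample 1 values → pooled ranks: 491→2.5, 491→2.5, 553→1
Rank sum = 2.5 + 2.5 + 1 = 6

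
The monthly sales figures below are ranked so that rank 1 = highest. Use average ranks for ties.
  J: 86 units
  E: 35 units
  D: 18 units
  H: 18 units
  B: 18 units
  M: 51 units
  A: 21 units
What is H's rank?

Sorted (descending): 86, 51, 35, 21, 18, 18, 18
The 3 values of 18 occupy positions 5–7 → average rank 6.
H has value 18 units → rank 6.

6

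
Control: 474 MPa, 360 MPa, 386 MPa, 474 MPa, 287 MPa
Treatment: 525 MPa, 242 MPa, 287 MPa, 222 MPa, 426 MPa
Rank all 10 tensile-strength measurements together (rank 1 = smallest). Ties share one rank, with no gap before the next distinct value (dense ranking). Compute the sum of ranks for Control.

Sorted (ascending): 222, 242, 287, 287, 360, 386, 426, 474, 474, 525
The 2 values of 287 share dense rank 3.
The 2 values of 474 share dense rank 7.
Remaining distinct values take the next consecutive integers.
Control values → pooled ranks: 474→7, 360→4, 386→5, 474→7, 287→3
Rank sum = 7 + 4 + 5 + 7 + 3 = 26

26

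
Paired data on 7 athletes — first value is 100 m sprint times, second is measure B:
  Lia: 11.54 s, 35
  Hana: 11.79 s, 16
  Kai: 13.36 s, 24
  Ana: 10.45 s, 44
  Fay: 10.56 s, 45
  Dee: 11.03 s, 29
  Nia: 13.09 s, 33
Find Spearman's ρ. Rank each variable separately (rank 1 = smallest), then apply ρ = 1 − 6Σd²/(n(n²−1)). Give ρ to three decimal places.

Ranks of variable 1: 4, 5, 7, 1, 2, 3, 6
Ranks of variable 2: 5, 1, 2, 6, 7, 3, 4
d = r₁ − r₂: -1, 4, 5, -5, -5, 0, 2
d²: 1, 16, 25, 25, 25, 0, 4; Σd² = 96
ρ = 1 − 6·96/(7·48) = 1 − 576/336 = -0.714

-0.714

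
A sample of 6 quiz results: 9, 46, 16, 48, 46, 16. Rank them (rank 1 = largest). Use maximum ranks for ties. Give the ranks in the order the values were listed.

6, 3, 5, 1, 3, 5

Sorted (descending): 48, 46, 46, 16, 16, 9
The 2 values of 46 occupy positions 2–3 → each gets rank 3.
The 2 values of 16 occupy positions 4–5 → each gets rank 5.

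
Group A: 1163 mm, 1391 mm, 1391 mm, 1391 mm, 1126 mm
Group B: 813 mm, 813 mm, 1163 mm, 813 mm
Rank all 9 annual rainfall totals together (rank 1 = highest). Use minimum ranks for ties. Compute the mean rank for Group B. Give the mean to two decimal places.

6.25

Sorted (descending): 1391, 1391, 1391, 1163, 1163, 1126, 813, 813, 813
The 3 values of 1391 occupy positions 1–3 → each gets rank 1.
The 2 values of 1163 occupy positions 4–5 → each gets rank 4.
The 3 values of 813 occupy positions 7–9 → each gets rank 7.
Group B values → pooled ranks: 813→7, 813→7, 1163→4, 813→7
Mean rank = (7 + 7 + 4 + 7) / 4 = 6.25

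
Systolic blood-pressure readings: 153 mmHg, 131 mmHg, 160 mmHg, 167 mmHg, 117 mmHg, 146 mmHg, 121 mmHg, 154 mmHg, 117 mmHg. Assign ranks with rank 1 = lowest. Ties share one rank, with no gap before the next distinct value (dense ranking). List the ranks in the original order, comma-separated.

Sorted (ascending): 117, 117, 121, 131, 146, 153, 154, 160, 167
The 2 values of 117 share dense rank 1.
Remaining distinct values take the next consecutive integers.

5, 3, 7, 8, 1, 4, 2, 6, 1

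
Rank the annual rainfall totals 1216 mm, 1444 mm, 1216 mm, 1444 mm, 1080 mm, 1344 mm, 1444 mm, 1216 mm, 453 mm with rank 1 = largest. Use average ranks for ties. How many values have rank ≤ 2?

Sorted (descending): 1444, 1444, 1444, 1344, 1216, 1216, 1216, 1080, 453
The 3 values of 1444 occupy positions 1–3 → average rank 2.
The 3 values of 1216 occupy positions 5–7 → average rank 6.
Ranks ≤ 2: {2, 2, 2} → 3 values.

3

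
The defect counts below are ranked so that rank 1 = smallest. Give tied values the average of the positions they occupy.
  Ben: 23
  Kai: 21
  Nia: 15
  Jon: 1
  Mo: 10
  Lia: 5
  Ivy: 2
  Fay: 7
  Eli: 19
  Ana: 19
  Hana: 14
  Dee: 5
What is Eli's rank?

9.5

Sorted (ascending): 1, 2, 5, 5, 7, 10, 14, 15, 19, 19, 21, 23
The 2 values of 5 occupy positions 3–4 → average rank (3+4)/2 = 3.5.
The 2 values of 19 occupy positions 9–10 → average rank (9+10)/2 = 9.5.
Eli has value 19 → rank 9.5.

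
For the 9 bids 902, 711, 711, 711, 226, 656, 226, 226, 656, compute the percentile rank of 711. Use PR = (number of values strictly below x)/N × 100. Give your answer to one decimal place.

55.6

N = 9.
Strictly below 711: 5. Equal to 711: 3.
PR = 5/9 × 100 = 55.6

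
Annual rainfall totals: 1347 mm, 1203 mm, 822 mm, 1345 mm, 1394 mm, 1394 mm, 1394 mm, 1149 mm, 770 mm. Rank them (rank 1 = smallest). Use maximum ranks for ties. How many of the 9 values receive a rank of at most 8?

6

Sorted (ascending): 770, 822, 1149, 1203, 1345, 1347, 1394, 1394, 1394
The 3 values of 1394 occupy positions 7–9 → each gets rank 9.
Ranks ≤ 8: {1, 2, 3, 4, 5, 6} → 6 values.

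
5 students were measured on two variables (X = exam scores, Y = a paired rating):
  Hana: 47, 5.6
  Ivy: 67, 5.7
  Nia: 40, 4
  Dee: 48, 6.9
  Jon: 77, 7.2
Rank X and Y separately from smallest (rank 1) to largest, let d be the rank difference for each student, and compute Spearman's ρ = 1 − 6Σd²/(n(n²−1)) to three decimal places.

0.900

Ranks of variable 1: 2, 4, 1, 3, 5
Ranks of variable 2: 2, 3, 1, 4, 5
d = r₁ − r₂: 0, 1, 0, -1, 0
d²: 0, 1, 0, 1, 0; Σd² = 2
ρ = 1 − 6·2/(5·24) = 1 − 12/120 = 0.900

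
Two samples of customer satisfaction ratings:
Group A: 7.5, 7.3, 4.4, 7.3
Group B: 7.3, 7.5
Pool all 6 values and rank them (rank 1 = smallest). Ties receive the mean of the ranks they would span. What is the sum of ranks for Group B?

Sorted (ascending): 4.4, 7.3, 7.3, 7.3, 7.5, 7.5
The 3 values of 7.3 occupy positions 2–4 → average rank 3.
The 2 values of 7.5 occupy positions 5–6 → average rank (5+6)/2 = 5.5.
Group B values → pooled ranks: 7.3→3, 7.5→5.5
Rank sum = 3 + 5.5 = 8.5

8.5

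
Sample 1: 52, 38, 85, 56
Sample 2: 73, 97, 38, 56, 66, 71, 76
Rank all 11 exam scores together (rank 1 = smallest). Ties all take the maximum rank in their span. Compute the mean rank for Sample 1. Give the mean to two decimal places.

5.00

Sorted (ascending): 38, 38, 52, 56, 56, 66, 71, 73, 76, 85, 97
The 2 values of 38 occupy positions 1–2 → each gets rank 2.
The 2 values of 56 occupy positions 4–5 → each gets rank 5.
Sample 1 values → pooled ranks: 52→3, 38→2, 85→10, 56→5
Mean rank = (3 + 2 + 10 + 5) / 4 = 5.00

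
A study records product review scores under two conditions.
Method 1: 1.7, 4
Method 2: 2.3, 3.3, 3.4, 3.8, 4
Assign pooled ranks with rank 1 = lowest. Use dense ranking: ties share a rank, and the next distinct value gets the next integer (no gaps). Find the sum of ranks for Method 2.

Sorted (ascending): 1.7, 2.3, 3.3, 3.4, 3.8, 4, 4
The 2 values of 4 share dense rank 6.
Remaining distinct values take the next consecutive integers.
Method 2 values → pooled ranks: 2.3→2, 3.3→3, 3.4→4, 3.8→5, 4→6
Rank sum = 2 + 3 + 4 + 5 + 6 = 20

20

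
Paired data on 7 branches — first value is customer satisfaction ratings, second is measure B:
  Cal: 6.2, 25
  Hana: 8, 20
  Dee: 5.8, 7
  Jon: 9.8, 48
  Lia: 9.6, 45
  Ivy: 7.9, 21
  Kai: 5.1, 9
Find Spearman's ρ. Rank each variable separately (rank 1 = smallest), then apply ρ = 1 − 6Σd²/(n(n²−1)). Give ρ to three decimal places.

0.821

Ranks of variable 1: 3, 5, 2, 7, 6, 4, 1
Ranks of variable 2: 5, 3, 1, 7, 6, 4, 2
d = r₁ − r₂: -2, 2, 1, 0, 0, 0, -1
d²: 4, 4, 1, 0, 0, 0, 1; Σd² = 10
ρ = 1 − 6·10/(7·48) = 1 − 60/336 = 0.821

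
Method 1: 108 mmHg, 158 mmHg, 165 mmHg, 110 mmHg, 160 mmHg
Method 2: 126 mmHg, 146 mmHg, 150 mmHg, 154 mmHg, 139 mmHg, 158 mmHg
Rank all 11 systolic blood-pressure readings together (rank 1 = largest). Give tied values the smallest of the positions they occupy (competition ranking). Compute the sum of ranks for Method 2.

38

Sorted (descending): 165, 160, 158, 158, 154, 150, 146, 139, 126, 110, 108
The 2 values of 158 occupy positions 3–4 → each gets rank 3.
Method 2 values → pooled ranks: 126→9, 146→7, 150→6, 154→5, 139→8, 158→3
Rank sum = 9 + 7 + 6 + 5 + 8 + 3 = 38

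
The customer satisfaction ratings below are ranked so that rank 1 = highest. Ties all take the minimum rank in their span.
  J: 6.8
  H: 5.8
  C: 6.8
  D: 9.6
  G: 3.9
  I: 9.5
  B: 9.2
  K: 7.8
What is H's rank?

Sorted (descending): 9.6, 9.5, 9.2, 7.8, 6.8, 6.8, 5.8, 3.9
The 2 values of 6.8 occupy positions 5–6 → each gets rank 5.
H has value 5.8 → rank 7.

7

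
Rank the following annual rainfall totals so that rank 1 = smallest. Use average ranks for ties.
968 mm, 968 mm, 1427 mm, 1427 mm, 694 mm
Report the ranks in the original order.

2.5, 2.5, 4.5, 4.5, 1

Sorted (ascending): 694, 968, 968, 1427, 1427
The 2 values of 968 occupy positions 2–3 → average rank (2+3)/2 = 2.5.
The 2 values of 1427 occupy positions 4–5 → average rank (4+5)/2 = 4.5.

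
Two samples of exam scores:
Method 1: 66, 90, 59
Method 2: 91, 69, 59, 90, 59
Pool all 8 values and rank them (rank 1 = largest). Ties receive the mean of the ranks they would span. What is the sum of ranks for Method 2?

21.5

Sorted (descending): 91, 90, 90, 69, 66, 59, 59, 59
The 2 values of 90 occupy positions 2–3 → average rank (2+3)/2 = 2.5.
The 3 values of 59 occupy positions 6–8 → average rank 7.
Method 2 values → pooled ranks: 91→1, 69→4, 59→7, 90→2.5, 59→7
Rank sum = 1 + 4 + 7 + 2.5 + 7 = 21.5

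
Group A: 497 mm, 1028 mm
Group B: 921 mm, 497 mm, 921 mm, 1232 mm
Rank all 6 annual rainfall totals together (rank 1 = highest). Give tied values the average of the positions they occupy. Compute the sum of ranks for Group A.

Sorted (descending): 1232, 1028, 921, 921, 497, 497
The 2 values of 921 occupy positions 3–4 → average rank (3+4)/2 = 3.5.
The 2 values of 497 occupy positions 5–6 → average rank (5+6)/2 = 5.5.
Group A values → pooled ranks: 497→5.5, 1028→2
Rank sum = 5.5 + 2 = 7.5

7.5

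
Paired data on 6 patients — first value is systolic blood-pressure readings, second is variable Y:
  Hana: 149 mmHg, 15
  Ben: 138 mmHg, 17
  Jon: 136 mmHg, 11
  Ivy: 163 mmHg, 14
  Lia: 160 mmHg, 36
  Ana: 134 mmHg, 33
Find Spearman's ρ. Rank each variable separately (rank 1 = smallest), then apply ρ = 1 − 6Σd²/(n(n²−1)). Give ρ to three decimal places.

Ranks of variable 1: 4, 3, 2, 6, 5, 1
Ranks of variable 2: 3, 4, 1, 2, 6, 5
d = r₁ − r₂: 1, -1, 1, 4, -1, -4
d²: 1, 1, 1, 16, 1, 16; Σd² = 36
ρ = 1 − 6·36/(6·35) = 1 − 216/210 = -0.029

-0.029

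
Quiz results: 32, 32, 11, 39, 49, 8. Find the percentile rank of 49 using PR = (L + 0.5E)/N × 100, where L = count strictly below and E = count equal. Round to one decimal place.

91.7

N = 6.
Strictly below 49: 5. Equal to 49: 1.
PR = (5 + 0.5·1)/6 × 100 = 91.7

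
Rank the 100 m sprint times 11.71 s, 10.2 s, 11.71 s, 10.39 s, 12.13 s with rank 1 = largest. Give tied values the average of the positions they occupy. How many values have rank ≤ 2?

Sorted (descending): 12.13, 11.71, 11.71, 10.39, 10.2
The 2 values of 11.71 occupy positions 2–3 → average rank (2+3)/2 = 2.5.
Ranks ≤ 2: {1} → 1 value.

1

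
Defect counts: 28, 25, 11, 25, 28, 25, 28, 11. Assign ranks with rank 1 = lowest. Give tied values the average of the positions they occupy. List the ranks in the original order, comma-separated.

Sorted (ascending): 11, 11, 25, 25, 25, 28, 28, 28
The 2 values of 11 occupy positions 1–2 → average rank (1+2)/2 = 1.5.
The 3 values of 25 occupy positions 3–5 → average rank 4.
The 3 values of 28 occupy positions 6–8 → average rank 7.

7, 4, 1.5, 4, 7, 4, 7, 1.5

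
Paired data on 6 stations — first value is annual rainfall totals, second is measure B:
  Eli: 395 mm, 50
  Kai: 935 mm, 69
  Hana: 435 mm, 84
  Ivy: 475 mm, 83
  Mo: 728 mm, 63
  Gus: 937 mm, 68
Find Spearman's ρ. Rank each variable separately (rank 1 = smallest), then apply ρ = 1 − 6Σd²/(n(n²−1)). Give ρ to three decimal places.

Ranks of variable 1: 1, 5, 2, 3, 4, 6
Ranks of variable 2: 1, 4, 6, 5, 2, 3
d = r₁ − r₂: 0, 1, -4, -2, 2, 3
d²: 0, 1, 16, 4, 4, 9; Σd² = 34
ρ = 1 − 6·34/(6·35) = 1 − 204/210 = 0.029

0.029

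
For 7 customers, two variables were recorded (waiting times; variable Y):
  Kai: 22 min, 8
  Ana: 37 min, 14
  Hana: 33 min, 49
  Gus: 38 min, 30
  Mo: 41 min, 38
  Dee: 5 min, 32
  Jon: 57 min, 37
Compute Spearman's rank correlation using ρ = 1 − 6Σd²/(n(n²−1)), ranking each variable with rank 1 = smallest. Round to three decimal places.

Ranks of variable 1: 2, 4, 3, 5, 6, 1, 7
Ranks of variable 2: 1, 2, 7, 3, 6, 4, 5
d = r₁ − r₂: 1, 2, -4, 2, 0, -3, 2
d²: 1, 4, 16, 4, 0, 9, 4; Σd² = 38
ρ = 1 − 6·38/(7·48) = 1 − 228/336 = 0.321

0.321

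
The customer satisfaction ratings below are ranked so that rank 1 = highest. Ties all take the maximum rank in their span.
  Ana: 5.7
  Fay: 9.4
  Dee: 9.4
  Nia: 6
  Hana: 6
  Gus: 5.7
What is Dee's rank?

Sorted (descending): 9.4, 9.4, 6, 6, 5.7, 5.7
The 2 values of 9.4 occupy positions 1–2 → each gets rank 2.
The 2 values of 6 occupy positions 3–4 → each gets rank 4.
The 2 values of 5.7 occupy positions 5–6 → each gets rank 6.
Dee has value 9.4 → rank 2.

2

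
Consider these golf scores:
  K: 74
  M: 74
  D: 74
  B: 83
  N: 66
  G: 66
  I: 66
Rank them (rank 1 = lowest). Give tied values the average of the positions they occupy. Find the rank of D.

Sorted (ascending): 66, 66, 66, 74, 74, 74, 83
The 3 values of 66 occupy positions 1–3 → average rank 2.
The 3 values of 74 occupy positions 4–6 → average rank 5.
D has value 74 → rank 5.

5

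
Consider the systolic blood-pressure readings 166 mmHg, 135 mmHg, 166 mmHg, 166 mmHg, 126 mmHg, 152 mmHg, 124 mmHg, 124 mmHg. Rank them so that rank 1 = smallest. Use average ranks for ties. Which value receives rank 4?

135

Sorted (ascending): 124, 124, 126, 135, 152, 166, 166, 166
The 2 values of 124 occupy positions 1–2 → average rank (1+2)/2 = 1.5.
The 3 values of 166 occupy positions 6–8 → average rank 7.
Rank 4 → value 135.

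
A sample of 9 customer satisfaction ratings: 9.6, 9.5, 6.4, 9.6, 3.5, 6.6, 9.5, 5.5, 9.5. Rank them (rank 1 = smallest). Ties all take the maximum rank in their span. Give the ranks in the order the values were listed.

9, 7, 3, 9, 1, 4, 7, 2, 7

Sorted (ascending): 3.5, 5.5, 6.4, 6.6, 9.5, 9.5, 9.5, 9.6, 9.6
The 3 values of 9.5 occupy positions 5–7 → each gets rank 7.
The 2 values of 9.6 occupy positions 8–9 → each gets rank 9.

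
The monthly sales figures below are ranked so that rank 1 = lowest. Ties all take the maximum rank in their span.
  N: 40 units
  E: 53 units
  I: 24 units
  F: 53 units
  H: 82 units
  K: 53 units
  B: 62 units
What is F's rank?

Sorted (ascending): 24, 40, 53, 53, 53, 62, 82
The 3 values of 53 occupy positions 3–5 → each gets rank 5.
F has value 53 units → rank 5.

5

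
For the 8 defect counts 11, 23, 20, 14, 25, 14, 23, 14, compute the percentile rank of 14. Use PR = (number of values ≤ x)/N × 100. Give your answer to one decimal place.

N = 8.
Strictly below 14: 1. Equal to 14: 3.
PR = 4/8 × 100 = 50.0

50.0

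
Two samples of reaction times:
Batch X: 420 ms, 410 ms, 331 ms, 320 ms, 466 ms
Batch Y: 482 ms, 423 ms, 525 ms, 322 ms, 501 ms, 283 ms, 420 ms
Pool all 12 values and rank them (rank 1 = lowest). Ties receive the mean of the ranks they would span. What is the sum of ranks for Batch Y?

Sorted (ascending): 283, 320, 322, 331, 410, 420, 420, 423, 466, 482, 501, 525
The 2 values of 420 occupy positions 6–7 → average rank (6+7)/2 = 6.5.
Batch Y values → pooled ranks: 482→10, 423→8, 525→12, 322→3, 501→11, 283→1, 420→6.5
Rank sum = 10 + 8 + 12 + 3 + 11 + 1 + 6.5 = 51.5

51.5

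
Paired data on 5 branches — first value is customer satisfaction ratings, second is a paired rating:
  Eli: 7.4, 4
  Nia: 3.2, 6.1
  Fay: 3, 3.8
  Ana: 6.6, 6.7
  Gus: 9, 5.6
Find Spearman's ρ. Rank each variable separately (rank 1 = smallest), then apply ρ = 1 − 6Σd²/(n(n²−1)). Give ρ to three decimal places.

0.200

Ranks of variable 1: 4, 2, 1, 3, 5
Ranks of variable 2: 2, 4, 1, 5, 3
d = r₁ − r₂: 2, -2, 0, -2, 2
d²: 4, 4, 0, 4, 4; Σd² = 16
ρ = 1 − 6·16/(5·24) = 1 − 96/120 = 0.200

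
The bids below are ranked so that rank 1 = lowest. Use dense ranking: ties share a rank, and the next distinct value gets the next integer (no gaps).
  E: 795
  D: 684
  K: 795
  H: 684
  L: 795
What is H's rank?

1

Sorted (ascending): 684, 684, 795, 795, 795
The 2 values of 684 share dense rank 1.
The 3 values of 795 share dense rank 2.
H has value 684 → rank 1.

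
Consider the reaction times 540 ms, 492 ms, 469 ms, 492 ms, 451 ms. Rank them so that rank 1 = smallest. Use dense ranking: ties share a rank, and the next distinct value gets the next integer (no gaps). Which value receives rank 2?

Sorted (ascending): 451, 469, 492, 492, 540
The 2 values of 492 share dense rank 3.
Remaining distinct values take the next consecutive integers.
Rank 2 → value 469.

469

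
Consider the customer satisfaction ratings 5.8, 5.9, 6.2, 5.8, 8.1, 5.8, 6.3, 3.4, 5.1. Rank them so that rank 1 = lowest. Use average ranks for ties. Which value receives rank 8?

6.3

Sorted (ascending): 3.4, 5.1, 5.8, 5.8, 5.8, 5.9, 6.2, 6.3, 8.1
The 3 values of 5.8 occupy positions 3–5 → average rank 4.
Rank 8 → value 6.3.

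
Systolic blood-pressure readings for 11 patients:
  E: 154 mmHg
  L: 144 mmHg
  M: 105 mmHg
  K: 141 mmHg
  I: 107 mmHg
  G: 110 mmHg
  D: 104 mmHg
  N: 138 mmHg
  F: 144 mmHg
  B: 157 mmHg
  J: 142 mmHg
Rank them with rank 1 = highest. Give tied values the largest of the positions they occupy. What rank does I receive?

9

Sorted (descending): 157, 154, 144, 144, 142, 141, 138, 110, 107, 105, 104
The 2 values of 144 occupy positions 3–4 → each gets rank 4.
I has value 107 mmHg → rank 9.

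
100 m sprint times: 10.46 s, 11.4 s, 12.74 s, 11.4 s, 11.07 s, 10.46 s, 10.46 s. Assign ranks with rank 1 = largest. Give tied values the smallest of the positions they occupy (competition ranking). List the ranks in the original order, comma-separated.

Sorted (descending): 12.74, 11.4, 11.4, 11.07, 10.46, 10.46, 10.46
The 2 values of 11.4 occupy positions 2–3 → each gets rank 2.
The 3 values of 10.46 occupy positions 5–7 → each gets rank 5.

5, 2, 1, 2, 4, 5, 5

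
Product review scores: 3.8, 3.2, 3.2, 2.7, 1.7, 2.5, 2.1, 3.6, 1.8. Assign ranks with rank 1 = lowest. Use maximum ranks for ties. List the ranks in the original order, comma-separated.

Sorted (ascending): 1.7, 1.8, 2.1, 2.5, 2.7, 3.2, 3.2, 3.6, 3.8
The 2 values of 3.2 occupy positions 6–7 → each gets rank 7.

9, 7, 7, 5, 1, 4, 3, 8, 2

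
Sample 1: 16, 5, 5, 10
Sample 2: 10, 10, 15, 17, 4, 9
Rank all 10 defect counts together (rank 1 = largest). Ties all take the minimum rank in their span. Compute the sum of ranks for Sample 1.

Sorted (descending): 17, 16, 15, 10, 10, 10, 9, 5, 5, 4
The 3 values of 10 occupy positions 4–6 → each gets rank 4.
The 2 values of 5 occupy positions 8–9 → each gets rank 8.
Sample 1 values → pooled ranks: 16→2, 5→8, 5→8, 10→4
Rank sum = 2 + 8 + 8 + 4 = 22

22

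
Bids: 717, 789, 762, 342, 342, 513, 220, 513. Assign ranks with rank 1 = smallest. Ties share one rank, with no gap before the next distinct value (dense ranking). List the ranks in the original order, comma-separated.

Sorted (ascending): 220, 342, 342, 513, 513, 717, 762, 789
The 2 values of 342 share dense rank 2.
The 2 values of 513 share dense rank 3.
Remaining distinct values take the next consecutive integers.

4, 6, 5, 2, 2, 3, 1, 3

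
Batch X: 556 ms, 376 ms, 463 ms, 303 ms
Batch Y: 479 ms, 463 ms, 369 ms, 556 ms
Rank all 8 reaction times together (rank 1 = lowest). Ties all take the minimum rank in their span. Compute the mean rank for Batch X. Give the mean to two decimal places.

Sorted (ascending): 303, 369, 376, 463, 463, 479, 556, 556
The 2 values of 463 occupy positions 4–5 → each gets rank 4.
The 2 values of 556 occupy positions 7–8 → each gets rank 7.
Batch X values → pooled ranks: 556→7, 376→3, 463→4, 303→1
Mean rank = (7 + 3 + 4 + 1) / 4 = 3.75

3.75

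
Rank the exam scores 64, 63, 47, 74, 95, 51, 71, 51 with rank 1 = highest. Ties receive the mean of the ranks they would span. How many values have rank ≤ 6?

5

Sorted (descending): 95, 74, 71, 64, 63, 51, 51, 47
The 2 values of 51 occupy positions 6–7 → average rank (6+7)/2 = 6.5.
Ranks ≤ 6: {1, 2, 3, 4, 5} → 5 values.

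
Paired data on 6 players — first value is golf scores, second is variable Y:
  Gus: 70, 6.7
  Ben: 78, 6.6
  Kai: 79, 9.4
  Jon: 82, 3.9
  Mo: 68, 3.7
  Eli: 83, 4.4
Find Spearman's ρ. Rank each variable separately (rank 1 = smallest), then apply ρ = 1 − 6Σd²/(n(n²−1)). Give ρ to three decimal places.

Ranks of variable 1: 2, 3, 4, 5, 1, 6
Ranks of variable 2: 5, 4, 6, 2, 1, 3
d = r₁ − r₂: -3, -1, -2, 3, 0, 3
d²: 9, 1, 4, 9, 0, 9; Σd² = 32
ρ = 1 − 6·32/(6·35) = 1 − 192/210 = 0.086

0.086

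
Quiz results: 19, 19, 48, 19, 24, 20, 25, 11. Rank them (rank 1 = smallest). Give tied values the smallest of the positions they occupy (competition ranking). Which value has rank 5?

Sorted (ascending): 11, 19, 19, 19, 20, 24, 25, 48
The 3 values of 19 occupy positions 2–4 → each gets rank 2.
Rank 5 → value 20.

20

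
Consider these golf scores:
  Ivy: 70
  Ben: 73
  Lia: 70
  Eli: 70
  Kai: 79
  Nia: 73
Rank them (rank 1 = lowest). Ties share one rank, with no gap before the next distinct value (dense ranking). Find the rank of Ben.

2

Sorted (ascending): 70, 70, 70, 73, 73, 79
The 3 values of 70 share dense rank 1.
The 2 values of 73 share dense rank 2.
Remaining distinct values take the next consecutive integers.
Ben has value 73 → rank 2.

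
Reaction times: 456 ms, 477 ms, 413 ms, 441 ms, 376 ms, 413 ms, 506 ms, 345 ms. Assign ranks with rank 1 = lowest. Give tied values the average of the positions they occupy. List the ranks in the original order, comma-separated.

6, 7, 3.5, 5, 2, 3.5, 8, 1

Sorted (ascending): 345, 376, 413, 413, 441, 456, 477, 506
The 2 values of 413 occupy positions 3–4 → average rank (3+4)/2 = 3.5.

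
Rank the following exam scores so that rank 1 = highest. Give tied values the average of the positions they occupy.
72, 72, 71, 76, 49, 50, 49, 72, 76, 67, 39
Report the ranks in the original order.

4, 4, 6, 1.5, 9.5, 8, 9.5, 4, 1.5, 7, 11

Sorted (descending): 76, 76, 72, 72, 72, 71, 67, 50, 49, 49, 39
The 2 values of 76 occupy positions 1–2 → average rank (1+2)/2 = 1.5.
The 3 values of 72 occupy positions 3–5 → average rank 4.
The 2 values of 49 occupy positions 9–10 → average rank (9+10)/2 = 9.5.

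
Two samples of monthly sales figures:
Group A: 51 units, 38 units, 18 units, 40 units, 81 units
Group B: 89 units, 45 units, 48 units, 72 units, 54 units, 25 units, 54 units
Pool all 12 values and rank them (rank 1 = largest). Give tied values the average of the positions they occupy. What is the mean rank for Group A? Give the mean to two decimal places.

7.80

Sorted (descending): 89, 81, 72, 54, 54, 51, 48, 45, 40, 38, 25, 18
The 2 values of 54 occupy positions 4–5 → average rank (4+5)/2 = 4.5.
Group A values → pooled ranks: 51→6, 38→10, 18→12, 40→9, 81→2
Mean rank = (6 + 10 + 12 + 9 + 2) / 5 = 7.80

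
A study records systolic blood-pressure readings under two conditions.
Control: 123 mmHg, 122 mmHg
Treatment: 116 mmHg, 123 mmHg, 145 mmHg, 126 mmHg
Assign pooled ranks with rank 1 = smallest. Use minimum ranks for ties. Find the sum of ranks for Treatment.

15

Sorted (ascending): 116, 122, 123, 123, 126, 145
The 2 values of 123 occupy positions 3–4 → each gets rank 3.
Treatment values → pooled ranks: 116→1, 123→3, 145→6, 126→5
Rank sum = 1 + 3 + 6 + 5 = 15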